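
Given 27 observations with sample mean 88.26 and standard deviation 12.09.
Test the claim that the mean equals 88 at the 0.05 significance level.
One-sample t-test:
H₀: μ = 88
H₁: μ ≠ 88
df = n - 1 = 26
t = (x̄ - μ₀) / (s/√n) = (88.26 - 88) / (12.09/√27) = 0.112
p-value = 0.9119

Since p-value > α = 0.05, we fail to reject H₀.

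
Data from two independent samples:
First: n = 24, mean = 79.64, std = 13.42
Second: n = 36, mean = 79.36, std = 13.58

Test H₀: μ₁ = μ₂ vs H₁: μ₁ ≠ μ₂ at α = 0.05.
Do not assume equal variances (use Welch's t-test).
Welch's two-sample t-test:
H₀: μ₁ = μ₂
H₁: μ₁ ≠ μ₂
s₁²/n₁ = 13.42²/24 = 7.5040,  s₂²/n₂ = 13.58²/36 = 5.1227
SE = √(s₁²/n₁ + s₂²/n₂) = √(7.5040 + 5.1227) = 3.5534
df (Welch-Satterthwaite) = (s₁²/n₁ + s₂²/n₂)² / [(s₁²/n₁)²/(n₁-1) + (s₂²/n₂)²/(n₂-1)] ≈ 49.85
t = (x̄₁ - x̄₂) / SE = (79.64 - 79.36) / 3.5534 = 0.28 / 3.5534 = 0.079
p-value = 0.9375

Since p-value > α = 0.05, we fail to reject H₀.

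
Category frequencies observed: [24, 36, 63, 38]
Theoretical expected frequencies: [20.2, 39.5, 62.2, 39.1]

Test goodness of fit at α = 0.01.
Chi-square goodness of fit test:
H₀: observed counts match expected distribution
H₁: observed counts differ from expected distribution
df = k - 1 = 3
χ² = Σ(O - E)²/E
   = (24 - 20.2)²/20.2 + (36 - 39.5)²/39.5 + (63 - 62.2)²/62.2 + (38 - 39.1)²/39.1
   = 0.715 + 0.310 + 0.010 + 0.031
   = 1.07
p-value = 0.7852

Since p-value > α = 0.01, we fail to reject H₀.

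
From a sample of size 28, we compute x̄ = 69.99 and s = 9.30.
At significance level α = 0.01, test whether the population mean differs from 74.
One-sample t-test:
H₀: μ = 74
H₁: μ ≠ 74
df = n - 1 = 27
t = (x̄ - μ₀) / (s/√n) = (69.99 - 74) / (9.30/√28) = -2.282
p-value = 0.0306

Since p-value > α = 0.01, we fail to reject H₀.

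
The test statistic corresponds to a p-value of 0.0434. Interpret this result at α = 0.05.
Since p = 0.0434 < α = 0.05, reject H₀.
There is sufficient evidence to reject the null hypothesis; the result is statistically significant at the 0.05 level.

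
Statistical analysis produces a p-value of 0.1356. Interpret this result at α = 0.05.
Since p = 0.1356 > α = 0.05, fail to reject H₀.
There is insufficient evidence to reject the null hypothesis; the result is not statistically significant at the 0.05 level.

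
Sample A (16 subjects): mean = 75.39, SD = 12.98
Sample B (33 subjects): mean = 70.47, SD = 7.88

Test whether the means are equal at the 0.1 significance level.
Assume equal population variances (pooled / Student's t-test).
Student's two-sample t-test (equal variances):
H₀: μ₁ = μ₂
H₁: μ₁ ≠ μ₂
df = n₁ + n₂ - 2 = 47
Pooled variance s_p² = [(n₁-1)s₁² + (n₂-1)s₂²] / (n₁ + n₂ - 2) = [(15)(12.98²) + (32)(7.88²)] / 47 = 96.0474
SE = √(s_p²(1/n₁ + 1/n₂)) = √(96.0474 × (1/16 + 1/33)) = 2.9855
t = (x̄₁ - x̄₂) / SE = (75.39 - 70.47) / 2.9855 = 4.92 / 2.9855 = 1.648
p-value = 0.1060

Since p-value > α = 0.1, we fail to reject H₀.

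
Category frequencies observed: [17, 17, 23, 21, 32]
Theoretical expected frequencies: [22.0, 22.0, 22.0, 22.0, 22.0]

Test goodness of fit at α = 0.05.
Chi-square goodness of fit test:
H₀: observed counts match expected distribution
H₁: observed counts differ from expected distribution
df = k - 1 = 4
χ² = Σ(O - E)²/E
   = (17 - 22.0)²/22.0 + (17 - 22.0)²/22.0 + (23 - 22.0)²/22.0 + (21 - 22.0)²/22.0 + (32 - 22.0)²/22.0
   = 1.136 + 1.136 + 0.045 + 0.045 + 4.545
   = 6.91
p-value = 0.1408

Since p-value > α = 0.05, we fail to reject H₀.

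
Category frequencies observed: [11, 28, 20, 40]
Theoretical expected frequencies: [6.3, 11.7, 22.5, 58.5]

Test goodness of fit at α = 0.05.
Chi-square goodness of fit test:
H₀: observed counts match expected distribution
H₁: observed counts differ from expected distribution
df = k - 1 = 3
χ² = Σ(O - E)²/E
   = (11 - 6.3)²/6.3 + (28 - 11.7)²/11.7 + (20 - 22.5)²/22.5 + (40 - 58.5)²/58.5
   = 3.506 + 22.709 + 0.278 + 5.850
   = 32.34
p-value < 0.0001

Since p-value < α = 0.05, we reject H₀.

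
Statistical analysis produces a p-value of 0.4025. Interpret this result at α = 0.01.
Since p = 0.4025 > α = 0.01, fail to reject H₀.
There is insufficient evidence to reject the null hypothesis; the result is not statistically significant at the 0.01 level.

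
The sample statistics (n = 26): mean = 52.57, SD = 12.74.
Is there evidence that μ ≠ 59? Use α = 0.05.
One-sample t-test:
H₀: μ = 59
H₁: μ ≠ 59
df = n - 1 = 25
t = (x̄ - μ₀) / (s/√n) = (52.57 - 59) / (12.74/√26) = -2.574
p-value = 0.0164

Since p-value < α = 0.05, we reject H₀.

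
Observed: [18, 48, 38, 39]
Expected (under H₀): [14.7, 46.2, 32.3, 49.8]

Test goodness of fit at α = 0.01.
Chi-square goodness of fit test:
H₀: observed counts match expected distribution
H₁: observed counts differ from expected distribution
df = k - 1 = 3
χ² = Σ(O - E)²/E
   = (18 - 14.7)²/14.7 + (48 - 46.2)²/46.2 + (38 - 32.3)²/32.3 + (39 - 49.8)²/49.8
   = 0.741 + 0.070 + 1.006 + 2.342
   = 4.16
p-value = 0.2448

Since p-value > α = 0.01, we fail to reject H₀.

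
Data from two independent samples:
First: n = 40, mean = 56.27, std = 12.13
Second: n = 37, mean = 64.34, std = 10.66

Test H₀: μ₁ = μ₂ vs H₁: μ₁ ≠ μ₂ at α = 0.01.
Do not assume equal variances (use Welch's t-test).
Welch's two-sample t-test:
H₀: μ₁ = μ₂
H₁: μ₁ ≠ μ₂
s₁²/n₁ = 12.13²/40 = 3.6784,  s₂²/n₂ = 10.66²/37 = 3.0712
SE = √(s₁²/n₁ + s₂²/n₂) = √(3.6784 + 3.0712) = 2.5980
df (Welch-Satterthwaite) = (s₁²/n₁ + s₂²/n₂)² / [(s₁²/n₁)²/(n₁-1) + (s₂²/n₂)²/(n₂-1)] ≈ 74.81
t = (x̄₁ - x̄₂) / SE = (56.27 - 64.34) / 2.5980 = -8.07 / 2.5980 = -3.106
p-value = 0.0027

Since p-value < α = 0.01, we reject H₀.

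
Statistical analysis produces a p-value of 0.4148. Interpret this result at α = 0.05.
Since p = 0.4148 > α = 0.05, fail to reject H₀.
There is insufficient evidence to reject the null hypothesis; the result is not statistically significant at the 0.05 level.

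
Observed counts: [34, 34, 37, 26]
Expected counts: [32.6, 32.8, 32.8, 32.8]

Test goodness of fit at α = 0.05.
Chi-square goodness of fit test:
H₀: observed counts match expected distribution
H₁: observed counts differ from expected distribution
df = k - 1 = 3
χ² = Σ(O - E)²/E
   = (34 - 32.6)²/32.6 + (34 - 32.8)²/32.8 + (37 - 32.8)²/32.8 + (26 - 32.8)²/32.8
   = 0.060 + 0.044 + 0.538 + 1.410
   = 2.05
p-value = 0.5618

Since p-value > α = 0.05, we fail to reject H₀.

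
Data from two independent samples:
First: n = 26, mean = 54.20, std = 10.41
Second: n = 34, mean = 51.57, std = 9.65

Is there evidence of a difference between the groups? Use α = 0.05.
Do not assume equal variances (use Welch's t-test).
Welch's two-sample t-test:
H₀: μ₁ = μ₂
H₁: μ₁ ≠ μ₂
s₁²/n₁ = 10.41²/26 = 4.1680,  s₂²/n₂ = 9.65²/34 = 2.7389
SE = √(s₁²/n₁ + s₂²/n₂) = √(4.1680 + 2.7389) = 2.6281
df (Welch-Satterthwaite) = (s₁²/n₁ + s₂²/n₂)² / [(s₁²/n₁)²/(n₁-1) + (s₂²/n₂)²/(n₂-1)] ≈ 51.73
t = (x̄₁ - x̄₂) / SE = (54.20 - 51.57) / 2.6281 = 2.63 / 2.6281 = 1.001
p-value = 0.3216

Since p-value > α = 0.05, we fail to reject H₀.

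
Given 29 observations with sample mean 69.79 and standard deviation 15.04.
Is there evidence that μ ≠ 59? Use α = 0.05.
One-sample t-test:
H₀: μ = 59
H₁: μ ≠ 59
df = n - 1 = 28
t = (x̄ - μ₀) / (s/√n) = (69.79 - 59) / (15.04/√29) = 3.863
p-value = 0.0006

Since p-value < α = 0.05, we reject H₀.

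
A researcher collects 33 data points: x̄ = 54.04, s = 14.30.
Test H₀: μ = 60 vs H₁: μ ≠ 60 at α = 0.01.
One-sample t-test:
H₀: μ = 60
H₁: μ ≠ 60
df = n - 1 = 32
t = (x̄ - μ₀) / (s/√n) = (54.04 - 60) / (14.30/√33) = -2.394
p-value = 0.0227

Since p-value > α = 0.01, we fail to reject H₀.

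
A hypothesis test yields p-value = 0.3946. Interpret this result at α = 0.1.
Since p = 0.3946 > α = 0.1, fail to reject H₀.
There is insufficient evidence to reject the null hypothesis; the result is not statistically significant at the 0.1 level.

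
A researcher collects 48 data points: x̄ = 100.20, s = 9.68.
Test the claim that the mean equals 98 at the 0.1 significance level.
One-sample t-test:
H₀: μ = 98
H₁: μ ≠ 98
df = n - 1 = 47
t = (x̄ - μ₀) / (s/√n) = (100.20 - 98) / (9.68/√48) = 1.575
p-value = 0.1221

Since p-value > α = 0.1, we fail to reject H₀.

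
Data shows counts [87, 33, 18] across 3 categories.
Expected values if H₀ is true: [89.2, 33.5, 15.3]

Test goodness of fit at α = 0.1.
Chi-square goodness of fit test:
H₀: observed counts match expected distribution
H₁: observed counts differ from expected distribution
df = k - 1 = 2
χ² = Σ(O - E)²/E
   = (87 - 89.2)²/89.2 + (33 - 33.5)²/33.5 + (18 - 15.3)²/15.3
   = 0.054 + 0.007 + 0.476
   = 0.54
p-value = 0.7641

Since p-value > α = 0.1, we fail to reject H₀.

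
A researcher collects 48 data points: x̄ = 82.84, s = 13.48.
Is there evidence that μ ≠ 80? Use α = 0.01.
One-sample t-test:
H₀: μ = 80
H₁: μ ≠ 80
df = n - 1 = 47
t = (x̄ - μ₀) / (s/√n) = (82.84 - 80) / (13.48/√48) = 1.460
p-value = 0.1510

Since p-value > α = 0.01, we fail to reject H₀.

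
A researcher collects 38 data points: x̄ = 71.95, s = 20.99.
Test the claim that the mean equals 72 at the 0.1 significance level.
One-sample t-test:
H₀: μ = 72
H₁: μ ≠ 72
df = n - 1 = 37
t = (x̄ - μ₀) / (s/√n) = (71.95 - 72) / (20.99/√38) = -0.015
p-value = 0.9884

Since p-value > α = 0.1, we fail to reject H₀.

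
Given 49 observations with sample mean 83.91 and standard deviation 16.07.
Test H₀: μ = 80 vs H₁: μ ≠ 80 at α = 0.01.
One-sample t-test:
H₀: μ = 80
H₁: μ ≠ 80
df = n - 1 = 48
t = (x̄ - μ₀) / (s/√n) = (83.91 - 80) / (16.07/√49) = 1.703
p-value = 0.0950

Since p-value > α = 0.01, we fail to reject H₀.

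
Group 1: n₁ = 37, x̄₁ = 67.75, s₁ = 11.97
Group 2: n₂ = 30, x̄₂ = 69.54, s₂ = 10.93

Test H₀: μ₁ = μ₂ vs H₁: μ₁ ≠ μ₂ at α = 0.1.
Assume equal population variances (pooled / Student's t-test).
Student's two-sample t-test (equal variances):
H₀: μ₁ = μ₂
H₁: μ₁ ≠ μ₂
df = n₁ + n₂ - 2 = 65
Pooled variance s_p² = [(n₁-1)s₁² + (n₂-1)s₂²] / (n₁ + n₂ - 2) = [(36)(11.97²) + (29)(10.93²)] / 65 = 132.6553
SE = √(s_p²(1/n₁ + 1/n₂)) = √(132.6553 × (1/37 + 1/30)) = 2.8297
t = (x̄₁ - x̄₂) / SE = (67.75 - 69.54) / 2.8297 = -1.79 / 2.8297 = -0.633
p-value = 0.5292

Since p-value > α = 0.1, we fail to reject H₀.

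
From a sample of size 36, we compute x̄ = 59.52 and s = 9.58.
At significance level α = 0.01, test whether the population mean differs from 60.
One-sample t-test:
H₀: μ = 60
H₁: μ ≠ 60
df = n - 1 = 35
t = (x̄ - μ₀) / (s/√n) = (59.52 - 60) / (9.58/√36) = -0.301
p-value = 0.7655

Since p-value > α = 0.01, we fail to reject H₀.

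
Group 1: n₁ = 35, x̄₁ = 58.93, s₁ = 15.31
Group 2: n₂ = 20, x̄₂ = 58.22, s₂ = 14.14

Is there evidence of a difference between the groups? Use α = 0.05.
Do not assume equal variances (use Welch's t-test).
Welch's two-sample t-test:
H₀: μ₁ = μ₂
H₁: μ₁ ≠ μ₂
s₁²/n₁ = 15.31²/35 = 6.6970,  s₂²/n₂ = 14.14²/20 = 9.9970
SE = √(s₁²/n₁ + s₂²/n₂) = √(6.6970 + 9.9970) = 4.0858
df (Welch-Satterthwaite) = (s₁²/n₁ + s₂²/n₂)² / [(s₁²/n₁)²/(n₁-1) + (s₂²/n₂)²/(n₂-1)] ≈ 42.36
t = (x̄₁ - x̄₂) / SE = (58.93 - 58.22) / 4.0858 = 0.71 / 4.0858 = 0.174
p-value = 0.8629

Since p-value > α = 0.05, we fail to reject H₀.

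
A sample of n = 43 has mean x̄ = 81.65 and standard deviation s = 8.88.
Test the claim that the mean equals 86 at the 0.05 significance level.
One-sample t-test:
H₀: μ = 86
H₁: μ ≠ 86
df = n - 1 = 42
t = (x̄ - μ₀) / (s/√n) = (81.65 - 86) / (8.88/√43) = -3.212
p-value = 0.0025

Since p-value < α = 0.05, we reject H₀.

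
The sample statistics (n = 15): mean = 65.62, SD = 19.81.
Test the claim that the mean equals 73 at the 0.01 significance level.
One-sample t-test:
H₀: μ = 73
H₁: μ ≠ 73
df = n - 1 = 14
t = (x̄ - μ₀) / (s/√n) = (65.62 - 73) / (19.81/√15) = -1.443
p-value = 0.1711

Since p-value > α = 0.01, we fail to reject H₀.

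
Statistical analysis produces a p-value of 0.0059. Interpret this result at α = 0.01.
Since p = 0.0059 < α = 0.01, reject H₀.
There is sufficient evidence to reject the null hypothesis; the result is statistically significant at the 0.01 level.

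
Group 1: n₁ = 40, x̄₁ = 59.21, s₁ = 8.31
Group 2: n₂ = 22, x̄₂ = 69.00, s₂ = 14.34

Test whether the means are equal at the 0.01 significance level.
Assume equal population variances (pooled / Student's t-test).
Student's two-sample t-test (equal variances):
H₀: μ₁ = μ₂
H₁: μ₁ ≠ μ₂
df = n₁ + n₂ - 2 = 60
Pooled variance s_p² = [(n₁-1)s₁² + (n₂-1)s₂²] / (n₁ + n₂ - 2) = [(39)(8.31²) + (21)(14.34²)] / 60 = 116.8589
SE = √(s_p²(1/n₁ + 1/n₂)) = √(116.8589 × (1/40 + 1/22)) = 2.8694
t = (x̄₁ - x̄₂) / SE = (59.21 - 69.00) / 2.8694 = -9.79 / 2.8694 = -3.412
p-value = 0.0012

Since p-value < α = 0.01, we reject H₀.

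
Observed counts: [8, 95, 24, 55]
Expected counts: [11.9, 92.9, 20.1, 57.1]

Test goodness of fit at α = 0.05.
Chi-square goodness of fit test:
H₀: observed counts match expected distribution
H₁: observed counts differ from expected distribution
df = k - 1 = 3
χ² = Σ(O - E)²/E
   = (8 - 11.9)²/11.9 + (95 - 92.9)²/92.9 + (24 - 20.1)²/20.1 + (55 - 57.1)²/57.1
   = 1.278 + 0.047 + 0.757 + 0.077
   = 2.16
p-value = 0.5400

Since p-value > α = 0.05, we fail to reject H₀.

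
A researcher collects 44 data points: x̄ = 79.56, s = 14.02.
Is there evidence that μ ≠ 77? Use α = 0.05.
One-sample t-test:
H₀: μ = 77
H₁: μ ≠ 77
df = n - 1 = 43
t = (x̄ - μ₀) / (s/√n) = (79.56 - 77) / (14.02/√44) = 1.211
p-value = 0.2324

Since p-value > α = 0.05, we fail to reject H₀.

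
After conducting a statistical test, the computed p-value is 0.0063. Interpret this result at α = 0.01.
Since p = 0.0063 < α = 0.01, reject H₀.
There is sufficient evidence to reject the null hypothesis; the result is statistically significant at the 0.01 level.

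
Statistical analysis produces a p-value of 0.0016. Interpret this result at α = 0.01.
Since p = 0.0016 < α = 0.01, reject H₀.
There is sufficient evidence to reject the null hypothesis; the result is statistically significant at the 0.01 level.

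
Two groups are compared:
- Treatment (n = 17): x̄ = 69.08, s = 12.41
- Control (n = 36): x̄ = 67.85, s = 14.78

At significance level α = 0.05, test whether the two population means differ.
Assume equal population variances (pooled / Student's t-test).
Student's two-sample t-test (equal variances):
H₀: μ₁ = μ₂
H₁: μ₁ ≠ μ₂
df = n₁ + n₂ - 2 = 51
Pooled variance s_p² = [(n₁-1)s₁² + (n₂-1)s₂²] / (n₁ + n₂ - 2) = [(16)(12.41²) + (35)(14.78²)] / 51 = 198.2318
SE = √(s_p²(1/n₁ + 1/n₂)) = √(198.2318 × (1/17 + 1/36)) = 4.1433
t = (x̄₁ - x̄₂) / SE = (69.08 - 67.85) / 4.1433 = 1.23 / 4.1433 = 0.297
p-value = 0.7678

Since p-value > α = 0.05, we fail to reject H₀.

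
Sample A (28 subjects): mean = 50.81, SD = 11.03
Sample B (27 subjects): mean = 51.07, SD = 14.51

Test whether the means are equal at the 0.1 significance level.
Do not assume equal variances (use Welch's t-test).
Welch's two-sample t-test:
H₀: μ₁ = μ₂
H₁: μ₁ ≠ μ₂
s₁²/n₁ = 11.03²/28 = 4.3450,  s₂²/n₂ = 14.51²/27 = 7.7978
SE = √(s₁²/n₁ + s₂²/n₂) = √(4.3450 + 7.7978) = 3.4847
df (Welch-Satterthwaite) = (s₁²/n₁ + s₂²/n₂)² / [(s₁²/n₁)²/(n₁-1) + (s₂²/n₂)²/(n₂-1)] ≈ 48.54
t = (x̄₁ - x̄₂) / SE = (50.81 - 51.07) / 3.4847 = -0.26 / 3.4847 = -0.075
p-value = 0.9408

Since p-value > α = 0.1, we fail to reject H₀.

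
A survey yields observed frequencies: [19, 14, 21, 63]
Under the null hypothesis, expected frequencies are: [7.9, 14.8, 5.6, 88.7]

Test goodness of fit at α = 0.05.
Chi-square goodness of fit test:
H₀: observed counts match expected distribution
H₁: observed counts differ from expected distribution
df = k - 1 = 3
χ² = Σ(O - E)²/E
   = (19 - 7.9)²/7.9 + (14 - 14.8)²/14.8 + (21 - 5.6)²/5.6 + (63 - 88.7)²/88.7
   = 15.596 + 0.043 + 42.350 + 7.446
   = 65.44
p-value < 0.0001

Since p-value < α = 0.05, we reject H₀.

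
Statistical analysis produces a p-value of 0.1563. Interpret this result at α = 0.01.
Since p = 0.1563 > α = 0.01, fail to reject H₀.
There is insufficient evidence to reject the null hypothesis; the result is not statistically significant at the 0.01 level.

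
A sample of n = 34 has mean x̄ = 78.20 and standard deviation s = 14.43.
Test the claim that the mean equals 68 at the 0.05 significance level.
One-sample t-test:
H₀: μ = 68
H₁: μ ≠ 68
df = n - 1 = 33
t = (x̄ - μ₀) / (s/√n) = (78.20 - 68) / (14.43/√34) = 4.122
p-value = 0.0002

Since p-value < α = 0.05, we reject H₀.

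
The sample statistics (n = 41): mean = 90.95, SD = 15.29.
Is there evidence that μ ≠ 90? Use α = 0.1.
One-sample t-test:
H₀: μ = 90
H₁: μ ≠ 90
df = n - 1 = 40
t = (x̄ - μ₀) / (s/√n) = (90.95 - 90) / (15.29/√41) = 0.398
p-value = 0.6929

Since p-value > α = 0.1, we fail to reject H₀.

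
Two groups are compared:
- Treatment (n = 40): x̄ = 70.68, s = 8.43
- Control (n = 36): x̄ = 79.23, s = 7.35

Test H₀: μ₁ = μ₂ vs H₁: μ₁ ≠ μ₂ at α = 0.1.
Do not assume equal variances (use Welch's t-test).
Welch's two-sample t-test:
H₀: μ₁ = μ₂
H₁: μ₁ ≠ μ₂
s₁²/n₁ = 8.43²/40 = 1.7766,  s₂²/n₂ = 7.35²/36 = 1.5006
SE = √(s₁²/n₁ + s₂²/n₂) = √(1.7766 + 1.5006) = 1.8103
df (Welch-Satterthwaite) = (s₁²/n₁ + s₂²/n₂)² / [(s₁²/n₁)²/(n₁-1) + (s₂²/n₂)²/(n₂-1)] ≈ 73.93
t = (x̄₁ - x̄₂) / SE = (70.68 - 79.23) / 1.8103 = -8.55 / 1.8103 = -4.723
p-value < 0.0001

Since p-value < α = 0.1, we reject H₀.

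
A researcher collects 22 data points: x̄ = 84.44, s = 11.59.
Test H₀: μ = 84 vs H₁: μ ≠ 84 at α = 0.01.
One-sample t-test:
H₀: μ = 84
H₁: μ ≠ 84
df = n - 1 = 21
t = (x̄ - μ₀) / (s/√n) = (84.44 - 84) / (11.59/√22) = 0.178
p-value = 0.8604

Since p-value > α = 0.01, we fail to reject H₀.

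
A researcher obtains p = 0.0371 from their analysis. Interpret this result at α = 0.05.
Since p = 0.0371 < α = 0.05, reject H₀.
There is sufficient evidence to reject the null hypothesis; the result is statistically significant at the 0.05 level.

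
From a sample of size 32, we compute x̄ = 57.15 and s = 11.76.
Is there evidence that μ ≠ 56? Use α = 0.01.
One-sample t-test:
H₀: μ = 56
H₁: μ ≠ 56
df = n - 1 = 31
t = (x̄ - μ₀) / (s/√n) = (57.15 - 56) / (11.76/√32) = 0.553
p-value = 0.5841

Since p-value > α = 0.01, we fail to reject H₀.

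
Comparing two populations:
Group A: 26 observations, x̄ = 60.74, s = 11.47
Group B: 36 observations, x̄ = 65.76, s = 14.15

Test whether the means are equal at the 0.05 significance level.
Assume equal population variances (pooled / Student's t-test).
Student's two-sample t-test (equal variances):
H₀: μ₁ = μ₂
H₁: μ₁ ≠ μ₂
df = n₁ + n₂ - 2 = 60
Pooled variance s_p² = [(n₁-1)s₁² + (n₂-1)s₂²] / (n₁ + n₂ - 2) = [(25)(11.47²) + (35)(14.15²)] / 60 = 171.6135
SE = √(s_p²(1/n₁ + 1/n₂)) = √(171.6135 × (1/26 + 1/36)) = 3.3716
t = (x̄₁ - x̄₂) / SE = (60.74 - 65.76) / 3.3716 = -5.02 / 3.3716 = -1.489
p-value = 0.1417

Since p-value > α = 0.05, we fail to reject H₀.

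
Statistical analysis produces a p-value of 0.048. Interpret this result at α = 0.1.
Since p = 0.048 < α = 0.1, reject H₀.
There is sufficient evidence to reject the null hypothesis; the result is statistically significant at the 0.1 level.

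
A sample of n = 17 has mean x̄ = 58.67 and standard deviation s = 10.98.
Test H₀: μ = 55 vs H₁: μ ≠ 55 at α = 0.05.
One-sample t-test:
H₀: μ = 55
H₁: μ ≠ 55
df = n - 1 = 16
t = (x̄ - μ₀) / (s/√n) = (58.67 - 55) / (10.98/√17) = 1.378
p-value = 0.1871

Since p-value > α = 0.05, we fail to reject H₀.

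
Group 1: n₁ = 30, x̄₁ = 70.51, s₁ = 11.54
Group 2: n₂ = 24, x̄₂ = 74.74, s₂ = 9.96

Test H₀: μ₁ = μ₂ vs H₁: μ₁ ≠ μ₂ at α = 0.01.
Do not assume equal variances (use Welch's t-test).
Welch's two-sample t-test:
H₀: μ₁ = μ₂
H₁: μ₁ ≠ μ₂
s₁²/n₁ = 11.54²/30 = 4.4391,  s₂²/n₂ = 9.96²/24 = 4.1334
SE = √(s₁²/n₁ + s₂²/n₂) = √(4.4391 + 4.1334) = 2.9279
df (Welch-Satterthwaite) = (s₁²/n₁ + s₂²/n₂)² / [(s₁²/n₁)²/(n₁-1) + (s₂²/n₂)²/(n₂-1)] ≈ 51.67
t = (x̄₁ - x̄₂) / SE = (70.51 - 74.74) / 2.9279 = -4.23 / 2.9279 = -1.445
p-value = 0.1546

Since p-value > α = 0.01, we fail to reject H₀.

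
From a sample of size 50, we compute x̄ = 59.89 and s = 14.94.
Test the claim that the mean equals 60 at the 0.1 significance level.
One-sample t-test:
H₀: μ = 60
H₁: μ ≠ 60
df = n - 1 = 49
t = (x̄ - μ₀) / (s/√n) = (59.89 - 60) / (14.94/√50) = -0.052
p-value = 0.9587

Since p-value > α = 0.1, we fail to reject H₀.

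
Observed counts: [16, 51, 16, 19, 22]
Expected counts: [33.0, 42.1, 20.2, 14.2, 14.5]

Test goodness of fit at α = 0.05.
Chi-square goodness of fit test:
H₀: observed counts match expected distribution
H₁: observed counts differ from expected distribution
df = k - 1 = 4
χ² = Σ(O - E)²/E
   = (16 - 33.0)²/33.0 + (51 - 42.1)²/42.1 + (16 - 20.2)²/20.2 + (19 - 14.2)²/14.2 + (22 - 14.5)²/14.5
   = 8.758 + 1.881 + 0.873 + 1.623 + 3.879
   = 17.01
p-value = 0.0019

Since p-value < α = 0.05, we reject H₀.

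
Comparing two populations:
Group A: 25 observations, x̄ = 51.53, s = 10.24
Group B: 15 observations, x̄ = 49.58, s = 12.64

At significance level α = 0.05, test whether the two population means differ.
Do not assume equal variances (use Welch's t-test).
Welch's two-sample t-test:
H₀: μ₁ = μ₂
H₁: μ₁ ≠ μ₂
s₁²/n₁ = 10.24²/25 = 4.1943,  s₂²/n₂ = 12.64²/15 = 10.6513
SE = √(s₁²/n₁ + s₂²/n₂) = √(4.1943 + 10.6513) = 3.8530
df (Welch-Satterthwaite) = (s₁²/n₁ + s₂²/n₂)² / [(s₁²/n₁)²/(n₁-1) + (s₂²/n₂)²/(n₂-1)] ≈ 24.94
t = (x̄₁ - x̄₂) / SE = (51.53 - 49.58) / 3.8530 = 1.95 / 3.8530 = 0.506
p-value = 0.6172

Since p-value > α = 0.05, we fail to reject H₀.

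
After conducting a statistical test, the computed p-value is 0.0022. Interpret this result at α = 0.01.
Since p = 0.0022 < α = 0.01, reject H₀.
There is sufficient evidence to reject the null hypothesis; the result is statistically significant at the 0.01 level.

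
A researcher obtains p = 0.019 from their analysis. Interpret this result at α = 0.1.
Since p = 0.019 < α = 0.1, reject H₀.
There is sufficient evidence to reject the null hypothesis; the result is statistically significant at the 0.1 level.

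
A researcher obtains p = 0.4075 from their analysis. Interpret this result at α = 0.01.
Since p = 0.4075 > α = 0.01, fail to reject H₀.
There is insufficient evidence to reject the null hypothesis; the result is not statistically significant at the 0.01 level.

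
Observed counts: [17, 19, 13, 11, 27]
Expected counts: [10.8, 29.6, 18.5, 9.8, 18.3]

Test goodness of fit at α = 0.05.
Chi-square goodness of fit test:
H₀: observed counts match expected distribution
H₁: observed counts differ from expected distribution
df = k - 1 = 4
χ² = Σ(O - E)²/E
   = (17 - 10.8)²/10.8 + (19 - 29.6)²/29.6 + (13 - 18.5)²/18.5 + (11 - 9.8)²/9.8 + (27 - 18.3)²/18.3
   = 3.559 + 3.796 + 1.635 + 0.147 + 4.136
   = 13.27
p-value = 0.0100

Since p-value < α = 0.05, we reject H₀.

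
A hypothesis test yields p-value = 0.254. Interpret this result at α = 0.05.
Since p = 0.254 > α = 0.05, fail to reject H₀.
There is insufficient evidence to reject the null hypothesis; the result is not statistically significant at the 0.05 level.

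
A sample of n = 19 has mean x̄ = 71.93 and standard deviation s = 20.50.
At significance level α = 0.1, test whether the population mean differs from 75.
One-sample t-test:
H₀: μ = 75
H₁: μ ≠ 75
df = n - 1 = 18
t = (x̄ - μ₀) / (s/√n) = (71.93 - 75) / (20.50/√19) = -0.653
p-value = 0.5222

Since p-value > α = 0.1, we fail to reject H₀.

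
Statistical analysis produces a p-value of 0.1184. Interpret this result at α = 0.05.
Since p = 0.1184 > α = 0.05, fail to reject H₀.
There is insufficient evidence to reject the null hypothesis; the result is not statistically significant at the 0.05 level.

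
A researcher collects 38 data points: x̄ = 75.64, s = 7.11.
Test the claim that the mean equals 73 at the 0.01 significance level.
One-sample t-test:
H₀: μ = 73
H₁: μ ≠ 73
df = n - 1 = 37
t = (x̄ - μ₀) / (s/√n) = (75.64 - 73) / (7.11/√38) = 2.289
p-value = 0.0279

Since p-value > α = 0.01, we fail to reject H₀.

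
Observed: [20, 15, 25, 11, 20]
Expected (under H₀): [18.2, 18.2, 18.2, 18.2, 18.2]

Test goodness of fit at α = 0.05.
Chi-square goodness of fit test:
H₀: observed counts match expected distribution
H₁: observed counts differ from expected distribution
df = k - 1 = 4
χ² = Σ(O - E)²/E
   = (20 - 18.2)²/18.2 + (15 - 18.2)²/18.2 + (25 - 18.2)²/18.2 + (11 - 18.2)²/18.2 + (20 - 18.2)²/18.2
   = 0.178 + 0.563 + 2.541 + 2.848 + 0.178
   = 6.31
p-value = 0.1773

Since p-value > α = 0.05, we fail to reject H₀.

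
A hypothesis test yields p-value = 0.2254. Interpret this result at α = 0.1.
Since p = 0.2254 > α = 0.1, fail to reject H₀.
There is insufficient evidence to reject the null hypothesis; the result is not statistically significant at the 0.1 level.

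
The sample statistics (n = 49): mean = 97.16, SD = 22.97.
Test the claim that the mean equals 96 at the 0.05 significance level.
One-sample t-test:
H₀: μ = 96
H₁: μ ≠ 96
df = n - 1 = 48
t = (x̄ - μ₀) / (s/√n) = (97.16 - 96) / (22.97/√49) = 0.354
p-value = 0.7253

Since p-value > α = 0.05, we fail to reject H₀.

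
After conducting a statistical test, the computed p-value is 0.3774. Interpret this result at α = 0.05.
Since p = 0.3774 > α = 0.05, fail to reject H₀.
There is insufficient evidence to reject the null hypothesis; the result is not statistically significant at the 0.05 level.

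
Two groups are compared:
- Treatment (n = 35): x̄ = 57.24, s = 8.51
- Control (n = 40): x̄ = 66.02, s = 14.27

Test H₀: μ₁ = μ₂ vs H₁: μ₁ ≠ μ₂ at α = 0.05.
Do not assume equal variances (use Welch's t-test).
Welch's two-sample t-test:
H₀: μ₁ = μ₂
H₁: μ₁ ≠ μ₂
s₁²/n₁ = 8.51²/35 = 2.0691,  s₂²/n₂ = 14.27²/40 = 5.0908
SE = √(s₁²/n₁ + s₂²/n₂) = √(2.0691 + 5.0908) = 2.6758
df (Welch-Satterthwaite) = (s₁²/n₁ + s₂²/n₂)² / [(s₁²/n₁)²/(n₁-1) + (s₂²/n₂)²/(n₂-1)] ≈ 64.86
t = (x̄₁ - x̄₂) / SE = (57.24 - 66.02) / 2.6758 = -8.78 / 2.6758 = -3.281
p-value = 0.0017

Since p-value < α = 0.05, we reject H₀.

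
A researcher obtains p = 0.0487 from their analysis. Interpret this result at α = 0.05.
Since p = 0.0487 < α = 0.05, reject H₀.
There is sufficient evidence to reject the null hypothesis; the result is statistically significant at the 0.05 level.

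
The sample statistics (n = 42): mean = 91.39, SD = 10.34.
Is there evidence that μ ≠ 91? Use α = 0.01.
One-sample t-test:
H₀: μ = 91
H₁: μ ≠ 91
df = n - 1 = 41
t = (x̄ - μ₀) / (s/√n) = (91.39 - 91) / (10.34/√42) = 0.244
p-value = 0.8081

Since p-value > α = 0.01, we fail to reject H₀.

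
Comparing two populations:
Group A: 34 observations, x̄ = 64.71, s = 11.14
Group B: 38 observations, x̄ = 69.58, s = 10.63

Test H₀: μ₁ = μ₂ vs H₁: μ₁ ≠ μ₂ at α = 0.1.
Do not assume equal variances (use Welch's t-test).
Welch's two-sample t-test:
H₀: μ₁ = μ₂
H₁: μ₁ ≠ μ₂
s₁²/n₁ = 11.14²/34 = 3.6500,  s₂²/n₂ = 10.63²/38 = 2.9736
SE = √(s₁²/n₁ + s₂²/n₂) = √(3.6500 + 2.9736) = 2.5736
df (Welch-Satterthwaite) = (s₁²/n₁ + s₂²/n₂)² / [(s₁²/n₁)²/(n₁-1) + (s₂²/n₂)²/(n₂-1)] ≈ 68.26
t = (x̄₁ - x̄₂) / SE = (64.71 - 69.58) / 2.5736 = -4.87 / 2.5736 = -1.892
p-value = 0.0627

Since p-value < α = 0.1, we reject H₀.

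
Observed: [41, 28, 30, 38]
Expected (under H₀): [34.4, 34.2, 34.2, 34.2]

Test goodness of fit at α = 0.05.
Chi-square goodness of fit test:
H₀: observed counts match expected distribution
H₁: observed counts differ from expected distribution
df = k - 1 = 3
χ² = Σ(O - E)²/E
   = (41 - 34.4)²/34.4 + (28 - 34.2)²/34.2 + (30 - 34.2)²/34.2 + (38 - 34.2)²/34.2
   = 1.266 + 1.124 + 0.516 + 0.422
   = 3.33
p-value = 0.3437

Since p-value > α = 0.05, we fail to reject H₀.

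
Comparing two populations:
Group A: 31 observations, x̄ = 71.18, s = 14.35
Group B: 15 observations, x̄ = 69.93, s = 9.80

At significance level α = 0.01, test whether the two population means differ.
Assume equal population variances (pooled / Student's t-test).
Student's two-sample t-test (equal variances):
H₀: μ₁ = μ₂
H₁: μ₁ ≠ μ₂
df = n₁ + n₂ - 2 = 44
Pooled variance s_p² = [(n₁-1)s₁² + (n₂-1)s₂²] / (n₁ + n₂ - 2) = [(30)(14.35²) + (14)(9.80²)] / 44 = 170.9599
SE = √(s_p²(1/n₁ + 1/n₂)) = √(170.9599 × (1/31 + 1/15)) = 4.1124
t = (x̄₁ - x̄₂) / SE = (71.18 - 69.93) / 4.1124 = 1.25 / 4.1124 = 0.304
p-value = 0.7626

Since p-value > α = 0.01, we fail to reject H₀.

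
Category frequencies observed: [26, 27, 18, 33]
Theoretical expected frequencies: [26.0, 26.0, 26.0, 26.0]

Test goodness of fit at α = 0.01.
Chi-square goodness of fit test:
H₀: observed counts match expected distribution
H₁: observed counts differ from expected distribution
df = k - 1 = 3
χ² = Σ(O - E)²/E
   = (26 - 26.0)²/26.0 + (27 - 26.0)²/26.0 + (18 - 26.0)²/26.0 + (33 - 26.0)²/26.0
   = 0.000 + 0.038 + 2.462 + 1.885
   = 4.38
p-value = 0.2228

Since p-value > α = 0.01, we fail to reject H₀.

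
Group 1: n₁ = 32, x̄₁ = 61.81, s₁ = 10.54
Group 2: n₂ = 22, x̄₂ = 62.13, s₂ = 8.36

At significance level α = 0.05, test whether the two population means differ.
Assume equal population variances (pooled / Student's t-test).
Student's two-sample t-test (equal variances):
H₀: μ₁ = μ₂
H₁: μ₁ ≠ μ₂
df = n₁ + n₂ - 2 = 52
Pooled variance s_p² = [(n₁-1)s₁² + (n₂-1)s₂²] / (n₁ + n₂ - 2) = [(31)(10.54²) + (21)(8.36²)] / 52 = 94.4523
SE = √(s_p²(1/n₁ + 1/n₂)) = √(94.4523 × (1/32 + 1/22)) = 2.6916
t = (x̄₁ - x̄₂) / SE = (61.81 - 62.13) / 2.6916 = -0.32 / 2.6916 = -0.119
p-value = 0.9058

Since p-value > α = 0.05, we fail to reject H₀.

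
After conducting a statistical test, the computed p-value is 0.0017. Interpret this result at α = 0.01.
Since p = 0.0017 < α = 0.01, reject H₀.
There is sufficient evidence to reject the null hypothesis; the result is statistically significant at the 0.01 level.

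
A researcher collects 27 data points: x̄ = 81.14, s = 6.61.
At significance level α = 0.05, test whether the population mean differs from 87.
One-sample t-test:
H₀: μ = 87
H₁: μ ≠ 87
df = n - 1 = 26
t = (x̄ - μ₀) / (s/√n) = (81.14 - 87) / (6.61/√27) = -4.607
p-value = 0.0001

Since p-value < α = 0.05, we reject H₀.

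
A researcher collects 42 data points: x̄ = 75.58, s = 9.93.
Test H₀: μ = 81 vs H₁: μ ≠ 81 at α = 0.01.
One-sample t-test:
H₀: μ = 81
H₁: μ ≠ 81
df = n - 1 = 41
t = (x̄ - μ₀) / (s/√n) = (75.58 - 81) / (9.93/√42) = -3.537
p-value = 0.0010

Since p-value < α = 0.01, we reject H₀.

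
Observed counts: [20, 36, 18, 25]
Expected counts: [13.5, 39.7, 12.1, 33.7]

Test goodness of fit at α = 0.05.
Chi-square goodness of fit test:
H₀: observed counts match expected distribution
H₁: observed counts differ from expected distribution
df = k - 1 = 3
χ² = Σ(O - E)²/E
   = (20 - 13.5)²/13.5 + (36 - 39.7)²/39.7 + (18 - 12.1)²/12.1 + (25 - 33.7)²/33.7
   = 3.130 + 0.345 + 2.877 + 2.246
   = 8.60
p-value = 0.0352

Since p-value < α = 0.05, we reject H₀.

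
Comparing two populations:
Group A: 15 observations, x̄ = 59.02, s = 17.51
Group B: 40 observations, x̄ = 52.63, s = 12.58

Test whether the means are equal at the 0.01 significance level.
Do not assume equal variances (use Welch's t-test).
Welch's two-sample t-test:
H₀: μ₁ = μ₂
H₁: μ₁ ≠ μ₂
s₁²/n₁ = 17.51²/15 = 20.4400,  s₂²/n₂ = 12.58²/40 = 3.9564
SE = √(s₁²/n₁ + s₂²/n₂) = √(20.4400 + 3.9564) = 4.9393
df (Welch-Satterthwaite) = (s₁²/n₁ + s₂²/n₂)² / [(s₁²/n₁)²/(n₁-1) + (s₂²/n₂)²/(n₂-1)] ≈ 19.68
t = (x̄₁ - x̄₂) / SE = (59.02 - 52.63) / 4.9393 = 6.39 / 4.9393 = 1.294
p-value = 0.2107

Since p-value > α = 0.01, we fail to reject H₀.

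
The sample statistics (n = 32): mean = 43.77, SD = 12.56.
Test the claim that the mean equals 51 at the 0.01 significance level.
One-sample t-test:
H₀: μ = 51
H₁: μ ≠ 51
df = n - 1 = 31
t = (x̄ - μ₀) / (s/√n) = (43.77 - 51) / (12.56/√32) = -3.256
p-value = 0.0027

Since p-value < α = 0.01, we reject H₀.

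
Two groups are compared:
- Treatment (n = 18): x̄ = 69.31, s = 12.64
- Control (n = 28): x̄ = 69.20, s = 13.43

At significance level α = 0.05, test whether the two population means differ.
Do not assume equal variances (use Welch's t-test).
Welch's two-sample t-test:
H₀: μ₁ = μ₂
H₁: μ₁ ≠ μ₂
s₁²/n₁ = 12.64²/18 = 8.8761,  s₂²/n₂ = 13.43²/28 = 6.4416
SE = √(s₁²/n₁ + s₂²/n₂) = √(8.8761 + 6.4416) = 3.9138
df (Welch-Satterthwaite) = (s₁²/n₁ + s₂²/n₂)² / [(s₁²/n₁)²/(n₁-1) + (s₂²/n₂)²/(n₂-1)] ≈ 38.02
t = (x̄₁ - x̄₂) / SE = (69.31 - 69.20) / 3.9138 = 0.11 / 3.9138 = 0.028
p-value = 0.9777

Since p-value > α = 0.05, we fail to reject H₀.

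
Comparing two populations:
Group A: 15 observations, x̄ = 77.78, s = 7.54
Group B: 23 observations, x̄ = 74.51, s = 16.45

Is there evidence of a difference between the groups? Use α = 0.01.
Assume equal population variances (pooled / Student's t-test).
Student's two-sample t-test (equal variances):
H₀: μ₁ = μ₂
H₁: μ₁ ≠ μ₂
df = n₁ + n₂ - 2 = 36
Pooled variance s_p² = [(n₁-1)s₁² + (n₂-1)s₂²] / (n₁ + n₂ - 2) = [(14)(7.54²) + (22)(16.45²)] / 36 = 187.4771
SE = √(s_p²(1/n₁ + 1/n₂)) = √(187.4771 × (1/15 + 1/23)) = 4.5442
t = (x̄₁ - x̄₂) / SE = (77.78 - 74.51) / 4.5442 = 3.27 / 4.5442 = 0.720
p-value = 0.4764

Since p-value > α = 0.01, we fail to reject H₀.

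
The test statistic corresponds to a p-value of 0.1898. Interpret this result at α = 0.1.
Since p = 0.1898 > α = 0.1, fail to reject H₀.
There is insufficient evidence to reject the null hypothesis; the result is not statistically significant at the 0.1 level.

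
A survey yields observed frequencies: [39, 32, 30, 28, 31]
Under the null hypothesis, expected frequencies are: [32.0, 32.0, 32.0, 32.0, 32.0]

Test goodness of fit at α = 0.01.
Chi-square goodness of fit test:
H₀: observed counts match expected distribution
H₁: observed counts differ from expected distribution
df = k - 1 = 4
χ² = Σ(O - E)²/E
   = (39 - 32.0)²/32.0 + (32 - 32.0)²/32.0 + (30 - 32.0)²/32.0 + (28 - 32.0)²/32.0 + (31 - 32.0)²/32.0
   = 1.531 + 0.000 + 0.125 + 0.500 + 0.031
   = 2.19
p-value = 0.7013

Since p-value > α = 0.01, we fail to reject H₀.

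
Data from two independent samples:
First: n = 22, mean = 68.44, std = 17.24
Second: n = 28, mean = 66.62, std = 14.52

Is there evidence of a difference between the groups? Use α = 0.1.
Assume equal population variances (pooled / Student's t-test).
Student's two-sample t-test (equal variances):
H₀: μ₁ = μ₂
H₁: μ₁ ≠ μ₂
df = n₁ + n₂ - 2 = 48
Pooled variance s_p² = [(n₁-1)s₁² + (n₂-1)s₂²] / (n₁ + n₂ - 2) = [(21)(17.24²) + (27)(14.52²)] / 48 = 248.6248
SE = √(s_p²(1/n₁ + 1/n₂)) = √(248.6248 × (1/22 + 1/28)) = 4.4923
t = (x̄₁ - x̄₂) / SE = (68.44 - 66.62) / 4.4923 = 1.82 / 4.4923 = 0.405
p-value = 0.6872

Since p-value > α = 0.1, we fail to reject H₀.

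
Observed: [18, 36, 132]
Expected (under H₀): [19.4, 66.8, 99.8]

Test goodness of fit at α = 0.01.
Chi-square goodness of fit test:
H₀: observed counts match expected distribution
H₁: observed counts differ from expected distribution
df = k - 1 = 2
χ² = Σ(O - E)²/E
   = (18 - 19.4)²/19.4 + (36 - 66.8)²/66.8 + (132 - 99.8)²/99.8
   = 0.101 + 14.201 + 10.389
   = 24.69
p-value < 0.0001

Since p-value < α = 0.01, we reject H₀.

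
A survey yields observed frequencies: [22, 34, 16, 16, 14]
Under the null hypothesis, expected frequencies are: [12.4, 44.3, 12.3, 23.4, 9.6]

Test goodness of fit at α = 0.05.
Chi-square goodness of fit test:
H₀: observed counts match expected distribution
H₁: observed counts differ from expected distribution
df = k - 1 = 4
χ² = Σ(O - E)²/E
   = (22 - 12.4)²/12.4 + (34 - 44.3)²/44.3 + (16 - 12.3)²/12.3 + (16 - 23.4)²/23.4 + (14 - 9.6)²/9.6
   = 7.432 + 2.395 + 1.113 + 2.340 + 2.017
   = 15.30
p-value = 0.0041

Since p-value < α = 0.05, we reject H₀.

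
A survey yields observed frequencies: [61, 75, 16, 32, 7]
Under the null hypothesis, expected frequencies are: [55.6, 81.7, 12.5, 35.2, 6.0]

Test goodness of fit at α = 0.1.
Chi-square goodness of fit test:
H₀: observed counts match expected distribution
H₁: observed counts differ from expected distribution
df = k - 1 = 4
χ² = Σ(O - E)²/E
   = (61 - 55.6)²/55.6 + (75 - 81.7)²/81.7 + (16 - 12.5)²/12.5 + (32 - 35.2)²/35.2 + (7 - 6.0)²/6.0
   = 0.524 + 0.549 + 0.980 + 0.291 + 0.167
   = 2.51
p-value = 0.6426

Since p-value > α = 0.1, we fail to reject H₀.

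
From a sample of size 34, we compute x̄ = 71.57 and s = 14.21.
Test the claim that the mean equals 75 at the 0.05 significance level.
One-sample t-test:
H₀: μ = 75
H₁: μ ≠ 75
df = n - 1 = 33
t = (x̄ - μ₀) / (s/√n) = (71.57 - 75) / (14.21/√34) = -1.407
p-value = 0.1686

Since p-value > α = 0.05, we fail to reject H₀.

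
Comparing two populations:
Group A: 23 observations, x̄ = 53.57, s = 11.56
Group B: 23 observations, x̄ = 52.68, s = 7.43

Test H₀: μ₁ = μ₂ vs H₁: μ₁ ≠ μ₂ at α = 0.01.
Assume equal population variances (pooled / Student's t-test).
Student's two-sample t-test (equal variances):
H₀: μ₁ = μ₂
H₁: μ₁ ≠ μ₂
df = n₁ + n₂ - 2 = 44
Pooled variance s_p² = [(n₁-1)s₁² + (n₂-1)s₂²] / (n₁ + n₂ - 2) = [(22)(11.56²) + (22)(7.43²)] / 44 = 94.4193
SE = √(s_p²(1/n₁ + 1/n₂)) = √(94.4193 × (1/23 + 1/23)) = 2.8654
t = (x̄₁ - x̄₂) / SE = (53.57 - 52.68) / 2.8654 = 0.89 / 2.8654 = 0.311
p-value = 0.7576

Since p-value > α = 0.01, we fail to reject H₀.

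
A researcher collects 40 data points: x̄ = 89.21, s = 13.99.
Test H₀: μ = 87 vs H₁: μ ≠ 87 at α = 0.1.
One-sample t-test:
H₀: μ = 87
H₁: μ ≠ 87
df = n - 1 = 39
t = (x̄ - μ₀) / (s/√n) = (89.21 - 87) / (13.99/√40) = 0.999
p-value = 0.3239

Since p-value > α = 0.1, we fail to reject H₀.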